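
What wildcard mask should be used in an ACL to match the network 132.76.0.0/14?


Subnet mask: 255.252.0.0
Wildcard = 255.255.255.255 - subnet mask
255 - 255 = 0
255 - 252 = 3
255 - 0 = 255
255 - 0 = 255
Wildcard: 0.3.255.255


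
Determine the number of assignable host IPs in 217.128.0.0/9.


Host bits = 32 - 9 = 23
Total addresses = 2^23 = 8388608
Usable = total - 2 (network and broadcast)
Usable hosts: 8388606


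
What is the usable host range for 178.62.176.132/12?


Network: 178.48.0.0
Broadcast: 178.63.255.255
First usable = network + 1
Last usable = broadcast - 1
Range: 178.48.0.1 to 178.63.255.254


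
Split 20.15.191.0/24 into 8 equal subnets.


New prefix = 24 + 3 = 27
Each subnet has 32 addresses
  20.15.191.0/27
  20.15.191.32/27
  20.15.191.64/27
  20.15.191.96/27
  20.15.191.128/27
  20.15.191.160/27
  20.15.191.192/27
  20.15.191.224/27
Subnets: 20.15.191.0/27, 20.15.191.32/27, 20.15.191.64/27, 20.15.191.96/27, 20.15.191.128/27, 20.15.191.160/27, 20.15.191.192/27, 20.15.191.224/27


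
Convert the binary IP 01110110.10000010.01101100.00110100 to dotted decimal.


01110110 = 118
10000010 = 130
01101100 = 108
00110100 = 52
IP: 118.130.108.52


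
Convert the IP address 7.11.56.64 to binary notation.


7 = 00000111
11 = 00001011
56 = 00111000
64 = 01000000
Binary: 00000111.00001011.00111000.01000000


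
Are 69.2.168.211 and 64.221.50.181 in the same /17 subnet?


Mask: 255.255.128.0
69.2.168.211 AND mask = 69.2.128.0
64.221.50.181 AND mask = 64.221.0.0
No, different subnets (69.2.128.0 vs 64.221.0.0)


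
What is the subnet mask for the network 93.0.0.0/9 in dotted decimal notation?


/9 means 9 network bits, 23 host bits
Binary: 11111111100000000000000000000000
Mask: 255.128.0.0


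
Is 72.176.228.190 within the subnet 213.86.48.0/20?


Subnet network: 213.86.48.0
Test IP AND mask: 72.176.224.0
No, 72.176.228.190 is not in 213.86.48.0/20


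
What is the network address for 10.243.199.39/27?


IP:   00001010.11110011.11000111.00100111
Mask: 11111111.11111111.11111111.11100000
AND operation:
Net:  00001010.11110011.11000111.00100000
Network: 10.243.199.32/27


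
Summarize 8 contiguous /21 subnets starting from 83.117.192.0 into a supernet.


Original prefix: /21
Number of subnets: 8 = 2^3
New prefix = 21 - 3 = 18
Supernet: 83.117.192.0/18


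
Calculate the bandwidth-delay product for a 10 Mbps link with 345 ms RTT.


BDP = bandwidth * RTT
= 10 Mbps * 345 ms
= 10 * 1e6 * 345 / 1000 bits
= 3450000 bits
= 431250 bytes
= 421.1426 KB
BDP = 3450000 bits (431250 bytes)


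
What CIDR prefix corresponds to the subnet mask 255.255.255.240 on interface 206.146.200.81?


Binary: 11111111.11111111.11111111.11110000
Count leading 1s
Prefix: /28


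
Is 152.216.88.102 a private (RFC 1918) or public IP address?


RFC 1918 private ranges:
  10.0.0.0/8 (10.0.0.0 - 10.255.255.255)
  172.16.0.0/12 (172.16.0.0 - 172.31.255.255)
  192.168.0.0/16 (192.168.0.0 - 192.168.255.255)
Public (not in any RFC 1918 range)


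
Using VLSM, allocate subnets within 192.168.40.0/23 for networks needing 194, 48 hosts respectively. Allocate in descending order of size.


194 hosts -> /24 (254 usable): 192.168.40.0/24
48 hosts -> /26 (62 usable): 192.168.41.0/26
Allocation: 192.168.40.0/24 (194 hosts, 254 usable); 192.168.41.0/26 (48 hosts, 62 usable)


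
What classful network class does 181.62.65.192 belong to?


First octet: 181
Binary: 10110101
10xxxxxx -> Class B (128-191)
Class B, default mask 255.255.0.0 (/16)


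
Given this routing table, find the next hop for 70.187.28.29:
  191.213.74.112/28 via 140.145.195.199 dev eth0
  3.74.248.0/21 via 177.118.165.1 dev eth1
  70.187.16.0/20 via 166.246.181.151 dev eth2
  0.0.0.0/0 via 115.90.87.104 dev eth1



Longest prefix match for 70.187.28.29:
  /28 191.213.74.112: no
  /21 3.74.248.0: no
  /20 70.187.16.0: MATCH
  /0 0.0.0.0: MATCH
Selected: next-hop 166.246.181.151 via eth2 (matched /20)


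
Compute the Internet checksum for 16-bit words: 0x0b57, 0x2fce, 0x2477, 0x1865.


Sum all words (with carry folding):
+ 0x0b57 = 0x0b57
+ 0x2fce = 0x3b25
+ 0x2477 = 0x5f9c
+ 0x1865 = 0x7801
One's complement: ~0x7801
Checksum = 0x87fe


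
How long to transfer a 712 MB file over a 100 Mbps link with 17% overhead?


Effective throughput = 100 * (1 - 17/100) = 83 Mbps
File size in Mb = 712 * 8 = 5696 Mb
Time = 5696 / 83
Time = 68.6265 seconds


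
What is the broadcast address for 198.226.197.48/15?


Network: 198.226.0.0/15
Host bits = 17
Set all host bits to 1:
Broadcast: 198.227.255.255


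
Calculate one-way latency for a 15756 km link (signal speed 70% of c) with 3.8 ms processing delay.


Speed = 0.7 * 3e5 km/s = 210000 km/s
Propagation delay = 15756 / 210000 = 0.075 s = 75.0286 ms
Processing delay = 3.8 ms
Total one-way latency = 78.8286 ms


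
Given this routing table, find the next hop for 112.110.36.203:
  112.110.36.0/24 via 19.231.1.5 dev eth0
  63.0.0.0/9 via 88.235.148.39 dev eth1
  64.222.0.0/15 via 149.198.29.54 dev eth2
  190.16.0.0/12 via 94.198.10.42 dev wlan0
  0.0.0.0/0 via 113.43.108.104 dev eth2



Longest prefix match for 112.110.36.203:
  /24 112.110.36.0: MATCH
  /9 63.0.0.0: no
  /15 64.222.0.0: no
  /12 190.16.0.0: no
  /0 0.0.0.0: MATCH
Selected: next-hop 19.231.1.5 via eth0 (matched /24)


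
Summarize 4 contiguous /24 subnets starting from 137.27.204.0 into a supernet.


Original prefix: /24
Number of subnets: 4 = 2^2
New prefix = 24 - 2 = 22
Supernet: 137.27.204.0/22


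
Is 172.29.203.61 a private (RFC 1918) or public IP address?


RFC 1918 private ranges:
  10.0.0.0/8 (10.0.0.0 - 10.255.255.255)
  172.16.0.0/12 (172.16.0.0 - 172.31.255.255)
  192.168.0.0/16 (192.168.0.0 - 192.168.255.255)
Private (in 172.16.0.0/12)


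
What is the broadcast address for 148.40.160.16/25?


Network: 148.40.160.0/25
Host bits = 7
Set all host bits to 1:
Broadcast: 148.40.160.127


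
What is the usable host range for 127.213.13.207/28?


Network: 127.213.13.192
Broadcast: 127.213.13.207
First usable = network + 1
Last usable = broadcast - 1
Range: 127.213.13.193 to 127.213.13.206


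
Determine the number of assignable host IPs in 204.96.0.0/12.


Host bits = 32 - 12 = 20
Total addresses = 2^20 = 1048576
Usable = total - 2 (network and broadcast)
Usable hosts: 1048574


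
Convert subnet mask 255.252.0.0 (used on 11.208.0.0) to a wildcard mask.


Subnet mask: 255.252.0.0
Wildcard = 255.255.255.255 - subnet mask
255 - 255 = 0
255 - 252 = 3
255 - 0 = 255
255 - 0 = 255
Wildcard: 0.3.255.255


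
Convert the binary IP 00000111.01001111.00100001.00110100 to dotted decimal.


00000111 = 7
01001111 = 79
00100001 = 33
00110100 = 52
IP: 7.79.33.52


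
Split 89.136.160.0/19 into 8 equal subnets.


New prefix = 19 + 3 = 22
Each subnet has 1024 addresses
  89.136.160.0/22
  89.136.164.0/22
  89.136.168.0/22
  89.136.172.0/22
  89.136.176.0/22
  89.136.180.0/22
  89.136.184.0/22
  89.136.188.0/22
Subnets: 89.136.160.0/22, 89.136.164.0/22, 89.136.168.0/22, 89.136.172.0/22, 89.136.176.0/22, 89.136.180.0/22, 89.136.184.0/22, 89.136.188.0/22


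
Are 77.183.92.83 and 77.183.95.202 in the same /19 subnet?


Mask: 255.255.224.0
77.183.92.83 AND mask = 77.183.64.0
77.183.95.202 AND mask = 77.183.64.0
Yes, same subnet (77.183.64.0)


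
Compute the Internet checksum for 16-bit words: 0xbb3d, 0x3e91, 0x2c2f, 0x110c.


Sum all words (with carry folding):
+ 0xbb3d = 0xbb3d
+ 0x3e91 = 0xf9ce
+ 0x2c2f = 0x25fe
+ 0x110c = 0x370a
One's complement: ~0x370a
Checksum = 0xc8f5


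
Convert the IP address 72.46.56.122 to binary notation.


72 = 01001000
46 = 00101110
56 = 00111000
122 = 01111010
Binary: 01001000.00101110.00111000.01111010


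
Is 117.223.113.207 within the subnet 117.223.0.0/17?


Subnet network: 117.223.0.0
Test IP AND mask: 117.223.0.0
Yes, 117.223.113.207 is in 117.223.0.0/17


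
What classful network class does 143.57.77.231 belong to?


First octet: 143
Binary: 10001111
10xxxxxx -> Class B (128-191)
Class B, default mask 255.255.0.0 (/16)


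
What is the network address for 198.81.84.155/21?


IP:   11000110.01010001.01010100.10011011
Mask: 11111111.11111111.11111000.00000000
AND operation:
Net:  11000110.01010001.01010000.00000000
Network: 198.81.80.0/21


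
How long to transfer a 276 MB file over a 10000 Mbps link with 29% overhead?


Effective throughput = 10000 * (1 - 29/100) = 7100 Mbps
File size in Mb = 276 * 8 = 2208 Mb
Time = 2208 / 7100
Time = 0.311 seconds


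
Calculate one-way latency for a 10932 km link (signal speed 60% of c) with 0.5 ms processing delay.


Speed = 0.6 * 3e5 km/s = 180000 km/s
Propagation delay = 10932 / 180000 = 0.0607 s = 60.7333 ms
Processing delay = 0.5 ms
Total one-way latency = 61.2333 ms


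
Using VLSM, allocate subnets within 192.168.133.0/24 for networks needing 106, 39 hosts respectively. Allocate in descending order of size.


106 hosts -> /25 (126 usable): 192.168.133.0/25
39 hosts -> /26 (62 usable): 192.168.133.128/26
Allocation: 192.168.133.0/25 (106 hosts, 126 usable); 192.168.133.128/26 (39 hosts, 62 usable)


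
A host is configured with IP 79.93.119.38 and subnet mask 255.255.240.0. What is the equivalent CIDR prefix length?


Binary: 11111111.11111111.11110000.00000000
Count leading 1s
Prefix: /20


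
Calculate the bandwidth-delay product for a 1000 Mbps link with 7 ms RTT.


BDP = bandwidth * RTT
= 1000 Mbps * 7 ms
= 1000 * 1e6 * 7 / 1000 bits
= 7000000 bits
= 875000 bytes
= 854.4922 KB
BDP = 7000000 bits (875000 bytes)


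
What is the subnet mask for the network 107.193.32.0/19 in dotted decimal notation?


/19 means 19 network bits, 13 host bits
Binary: 11111111111111111110000000000000
Mask: 255.255.224.0


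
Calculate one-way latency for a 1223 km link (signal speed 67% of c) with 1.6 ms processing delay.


Speed = 0.67 * 3e5 km/s = 201000 km/s
Propagation delay = 1223 / 201000 = 0.0061 s = 6.0846 ms
Processing delay = 1.6 ms
Total one-way latency = 7.6846 ms


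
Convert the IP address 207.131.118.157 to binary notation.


207 = 11001111
131 = 10000011
118 = 01110110
157 = 10011101
Binary: 11001111.10000011.01110110.10011101


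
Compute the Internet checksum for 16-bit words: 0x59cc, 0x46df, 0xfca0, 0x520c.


Sum all words (with carry folding):
+ 0x59cc = 0x59cc
+ 0x46df = 0xa0ab
+ 0xfca0 = 0x9d4c
+ 0x520c = 0xef58
One's complement: ~0xef58
Checksum = 0x10a7


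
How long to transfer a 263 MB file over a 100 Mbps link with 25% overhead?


Effective throughput = 100 * (1 - 25/100) = 75 Mbps
File size in Mb = 263 * 8 = 2104 Mb
Time = 2104 / 75
Time = 28.0533 seconds


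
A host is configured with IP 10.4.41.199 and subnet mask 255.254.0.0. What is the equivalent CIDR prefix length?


Binary: 11111111.11111110.00000000.00000000
Count leading 1s
Prefix: /15


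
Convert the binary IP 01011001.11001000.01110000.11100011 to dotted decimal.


01011001 = 89
11001000 = 200
01110000 = 112
11100011 = 227
IP: 89.200.112.227


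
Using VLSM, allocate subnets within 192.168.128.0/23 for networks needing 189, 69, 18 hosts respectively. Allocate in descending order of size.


189 hosts -> /24 (254 usable): 192.168.128.0/24
69 hosts -> /25 (126 usable): 192.168.129.0/25
18 hosts -> /27 (30 usable): 192.168.129.128/27
Allocation: 192.168.128.0/24 (189 hosts, 254 usable); 192.168.129.0/25 (69 hosts, 126 usable); 192.168.129.128/27 (18 hosts, 30 usable)


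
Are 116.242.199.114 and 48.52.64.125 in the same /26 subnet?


Mask: 255.255.255.192
116.242.199.114 AND mask = 116.242.199.64
48.52.64.125 AND mask = 48.52.64.64
No, different subnets (116.242.199.64 vs 48.52.64.64)


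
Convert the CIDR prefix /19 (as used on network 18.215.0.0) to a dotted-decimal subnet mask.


/19 means 19 network bits, 13 host bits
Binary: 11111111111111111110000000000000
Mask: 255.255.224.0


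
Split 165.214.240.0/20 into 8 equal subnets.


New prefix = 20 + 3 = 23
Each subnet has 512 addresses
  165.214.240.0/23
  165.214.242.0/23
  165.214.244.0/23
  165.214.246.0/23
  165.214.248.0/23
  165.214.250.0/23
  165.214.252.0/23
  165.214.254.0/23
Subnets: 165.214.240.0/23, 165.214.242.0/23, 165.214.244.0/23, 165.214.246.0/23, 165.214.248.0/23, 165.214.250.0/23, 165.214.252.0/23, 165.214.254.0/23


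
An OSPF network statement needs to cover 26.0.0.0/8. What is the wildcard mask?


Subnet mask: 255.0.0.0
Wildcard = 255.255.255.255 - subnet mask
255 - 255 = 0
255 - 0 = 255
255 - 0 = 255
255 - 0 = 255
Wildcard: 0.255.255.255


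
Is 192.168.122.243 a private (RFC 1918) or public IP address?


RFC 1918 private ranges:
  10.0.0.0/8 (10.0.0.0 - 10.255.255.255)
  172.16.0.0/12 (172.16.0.0 - 172.31.255.255)
  192.168.0.0/16 (192.168.0.0 - 192.168.255.255)
Private (in 192.168.0.0/16)


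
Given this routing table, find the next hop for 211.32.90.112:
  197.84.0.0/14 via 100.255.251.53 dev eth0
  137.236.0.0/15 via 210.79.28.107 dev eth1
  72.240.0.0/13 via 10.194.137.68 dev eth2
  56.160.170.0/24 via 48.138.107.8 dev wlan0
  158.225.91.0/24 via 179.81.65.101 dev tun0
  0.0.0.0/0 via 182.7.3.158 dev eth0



Longest prefix match for 211.32.90.112:
  /14 197.84.0.0: no
  /15 137.236.0.0: no
  /13 72.240.0.0: no
  /24 56.160.170.0: no
  /24 158.225.91.0: no
  /0 0.0.0.0: MATCH
Selected: next-hop 182.7.3.158 via eth0 (matched /0)


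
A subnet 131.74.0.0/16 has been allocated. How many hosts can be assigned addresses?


Host bits = 32 - 16 = 16
Total addresses = 2^16 = 65536
Usable = total - 2 (network and broadcast)
Usable hosts: 65534


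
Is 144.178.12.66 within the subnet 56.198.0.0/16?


Subnet network: 56.198.0.0
Test IP AND mask: 144.178.0.0
No, 144.178.12.66 is not in 56.198.0.0/16


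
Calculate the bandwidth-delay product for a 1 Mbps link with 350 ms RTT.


BDP = bandwidth * RTT
= 1 Mbps * 350 ms
= 1 * 1e6 * 350 / 1000 bits
= 350000 bits
= 43750 bytes
= 42.7246 KB
BDP = 350000 bits (43750 bytes)


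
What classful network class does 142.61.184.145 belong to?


First octet: 142
Binary: 10001110
10xxxxxx -> Class B (128-191)
Class B, default mask 255.255.0.0 (/16)


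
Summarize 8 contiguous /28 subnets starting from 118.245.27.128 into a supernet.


Original prefix: /28
Number of subnets: 8 = 2^3
New prefix = 28 - 3 = 25
Supernet: 118.245.27.128/25


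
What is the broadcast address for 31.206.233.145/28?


Network: 31.206.233.144/28
Host bits = 4
Set all host bits to 1:
Broadcast: 31.206.233.159


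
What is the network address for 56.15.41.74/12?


IP:   00111000.00001111.00101001.01001010
Mask: 11111111.11110000.00000000.00000000
AND operation:
Net:  00111000.00000000.00000000.00000000
Network: 56.0.0.0/12


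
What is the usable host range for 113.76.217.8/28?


Network: 113.76.217.0
Broadcast: 113.76.217.15
First usable = network + 1
Last usable = broadcast - 1
Range: 113.76.217.1 to 113.76.217.14


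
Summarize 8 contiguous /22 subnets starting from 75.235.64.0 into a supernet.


Original prefix: /22
Number of subnets: 8 = 2^3
New prefix = 22 - 3 = 19
Supernet: 75.235.64.0/19


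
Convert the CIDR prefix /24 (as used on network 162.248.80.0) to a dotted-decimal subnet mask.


/24 means 24 network bits, 8 host bits
Binary: 11111111111111111111111100000000
Mask: 255.255.255.0


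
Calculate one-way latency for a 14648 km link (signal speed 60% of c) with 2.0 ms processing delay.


Speed = 0.6 * 3e5 km/s = 180000 km/s
Propagation delay = 14648 / 180000 = 0.0814 s = 81.3778 ms
Processing delay = 2.0 ms
Total one-way latency = 83.3778 ms


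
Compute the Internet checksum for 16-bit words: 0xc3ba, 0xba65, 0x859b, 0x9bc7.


Sum all words (with carry folding):
+ 0xc3ba = 0xc3ba
+ 0xba65 = 0x7e20
+ 0x859b = 0x03bc
+ 0x9bc7 = 0x9f83
One's complement: ~0x9f83
Checksum = 0x607c


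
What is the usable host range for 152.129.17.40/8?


Network: 152.0.0.0
Broadcast: 152.255.255.255
First usable = network + 1
Last usable = broadcast - 1
Range: 152.0.0.1 to 152.255.255.254


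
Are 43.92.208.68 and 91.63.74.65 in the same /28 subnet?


Mask: 255.255.255.240
43.92.208.68 AND mask = 43.92.208.64
91.63.74.65 AND mask = 91.63.74.64
No, different subnets (43.92.208.64 vs 91.63.74.64)


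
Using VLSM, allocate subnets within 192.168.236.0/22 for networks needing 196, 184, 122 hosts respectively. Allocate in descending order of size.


196 hosts -> /24 (254 usable): 192.168.236.0/24
184 hosts -> /24 (254 usable): 192.168.237.0/24
122 hosts -> /25 (126 usable): 192.168.238.0/25
Allocation: 192.168.236.0/24 (196 hosts, 254 usable); 192.168.237.0/24 (184 hosts, 254 usable); 192.168.238.0/25 (122 hosts, 126 usable)


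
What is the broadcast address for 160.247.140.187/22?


Network: 160.247.140.0/22
Host bits = 10
Set all host bits to 1:
Broadcast: 160.247.143.255


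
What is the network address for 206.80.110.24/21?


IP:   11001110.01010000.01101110.00011000
Mask: 11111111.11111111.11111000.00000000
AND operation:
Net:  11001110.01010000.01101000.00000000
Network: 206.80.104.0/21


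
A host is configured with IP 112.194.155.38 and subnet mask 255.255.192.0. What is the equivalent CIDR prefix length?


Binary: 11111111.11111111.11000000.00000000
Count leading 1s
Prefix: /18


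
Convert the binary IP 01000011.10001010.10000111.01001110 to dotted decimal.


01000011 = 67
10001010 = 138
10000111 = 135
01001110 = 78
IP: 67.138.135.78


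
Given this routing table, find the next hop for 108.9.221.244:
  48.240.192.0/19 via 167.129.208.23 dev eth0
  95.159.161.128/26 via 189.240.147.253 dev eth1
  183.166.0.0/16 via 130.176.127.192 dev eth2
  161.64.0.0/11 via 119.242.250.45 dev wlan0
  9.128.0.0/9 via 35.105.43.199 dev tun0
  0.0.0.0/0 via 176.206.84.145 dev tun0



Longest prefix match for 108.9.221.244:
  /19 48.240.192.0: no
  /26 95.159.161.128: no
  /16 183.166.0.0: no
  /11 161.64.0.0: no
  /9 9.128.0.0: no
  /0 0.0.0.0: MATCH
Selected: next-hop 176.206.84.145 via tun0 (matched /0)


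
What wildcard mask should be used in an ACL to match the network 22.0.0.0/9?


Subnet mask: 255.128.0.0
Wildcard = 255.255.255.255 - subnet mask
255 - 255 = 0
255 - 128 = 127
255 - 0 = 255
255 - 0 = 255
Wildcard: 0.127.255.255


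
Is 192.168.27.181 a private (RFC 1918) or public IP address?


RFC 1918 private ranges:
  10.0.0.0/8 (10.0.0.0 - 10.255.255.255)
  172.16.0.0/12 (172.16.0.0 - 172.31.255.255)
  192.168.0.0/16 (192.168.0.0 - 192.168.255.255)
Private (in 192.168.0.0/16)


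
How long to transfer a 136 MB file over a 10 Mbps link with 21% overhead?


Effective throughput = 10 * (1 - 21/100) = 7.9 Mbps
File size in Mb = 136 * 8 = 1088 Mb
Time = 1088 / 7.9
Time = 137.7215 seconds


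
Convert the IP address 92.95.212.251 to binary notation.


92 = 01011100
95 = 01011111
212 = 11010100
251 = 11111011
Binary: 01011100.01011111.11010100.11111011


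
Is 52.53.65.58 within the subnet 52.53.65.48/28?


Subnet network: 52.53.65.48
Test IP AND mask: 52.53.65.48
Yes, 52.53.65.58 is in 52.53.65.48/28


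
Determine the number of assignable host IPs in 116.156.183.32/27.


Host bits = 32 - 27 = 5
Total addresses = 2^5 = 32
Usable = total - 2 (network and broadcast)
Usable hosts: 30


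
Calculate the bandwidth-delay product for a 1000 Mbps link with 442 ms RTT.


BDP = bandwidth * RTT
= 1000 Mbps * 442 ms
= 1000 * 1e6 * 442 / 1000 bits
= 442000000 bits
= 55250000 bytes
= 53955.0781 KB
BDP = 442000000 bits (55250000 bytes)


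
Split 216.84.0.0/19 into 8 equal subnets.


New prefix = 19 + 3 = 22
Each subnet has 1024 addresses
  216.84.0.0/22
  216.84.4.0/22
  216.84.8.0/22
  216.84.12.0/22
  216.84.16.0/22
  216.84.20.0/22
  216.84.24.0/22
  216.84.28.0/22
Subnets: 216.84.0.0/22, 216.84.4.0/22, 216.84.8.0/22, 216.84.12.0/22, 216.84.16.0/22, 216.84.20.0/22, 216.84.24.0/22, 216.84.28.0/22


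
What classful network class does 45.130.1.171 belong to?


First octet: 45
Binary: 00101101
0xxxxxxx -> Class A (1-126)
Class A, default mask 255.0.0.0 (/8)


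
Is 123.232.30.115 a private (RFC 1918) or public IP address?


RFC 1918 private ranges:
  10.0.0.0/8 (10.0.0.0 - 10.255.255.255)
  172.16.0.0/12 (172.16.0.0 - 172.31.255.255)
  192.168.0.0/16 (192.168.0.0 - 192.168.255.255)
Public (not in any RFC 1918 range)


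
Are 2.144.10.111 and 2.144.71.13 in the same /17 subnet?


Mask: 255.255.128.0
2.144.10.111 AND mask = 2.144.0.0
2.144.71.13 AND mask = 2.144.0.0
Yes, same subnet (2.144.0.0)


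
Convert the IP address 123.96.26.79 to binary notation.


123 = 01111011
96 = 01100000
26 = 00011010
79 = 01001111
Binary: 01111011.01100000.00011010.01001111


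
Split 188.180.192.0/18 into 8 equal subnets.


New prefix = 18 + 3 = 21
Each subnet has 2048 addresses
  188.180.192.0/21
  188.180.200.0/21
  188.180.208.0/21
  188.180.216.0/21
  188.180.224.0/21
  188.180.232.0/21
  188.180.240.0/21
  188.180.248.0/21
Subnets: 188.180.192.0/21, 188.180.200.0/21, 188.180.208.0/21, 188.180.216.0/21, 188.180.224.0/21, 188.180.232.0/21, 188.180.240.0/21, 188.180.248.0/21


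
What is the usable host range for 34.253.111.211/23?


Network: 34.253.110.0
Broadcast: 34.253.111.255
First usable = network + 1
Last usable = broadcast - 1
Range: 34.253.110.1 to 34.253.111.254


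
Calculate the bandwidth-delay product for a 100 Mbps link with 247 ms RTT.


BDP = bandwidth * RTT
= 100 Mbps * 247 ms
= 100 * 1e6 * 247 / 1000 bits
= 24700000 bits
= 3087500 bytes
= 3015.1367 KB
BDP = 24700000 bits (3087500 bytes)


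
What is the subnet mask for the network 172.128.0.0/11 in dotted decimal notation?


/11 means 11 network bits, 21 host bits
Binary: 11111111111000000000000000000000
Mask: 255.224.0.0


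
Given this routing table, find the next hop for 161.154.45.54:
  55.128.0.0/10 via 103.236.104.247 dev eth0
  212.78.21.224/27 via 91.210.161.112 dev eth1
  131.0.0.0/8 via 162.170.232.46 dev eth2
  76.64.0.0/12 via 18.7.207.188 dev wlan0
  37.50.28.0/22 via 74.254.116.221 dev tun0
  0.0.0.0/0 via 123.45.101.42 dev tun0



Longest prefix match for 161.154.45.54:
  /10 55.128.0.0: no
  /27 212.78.21.224: no
  /8 131.0.0.0: no
  /12 76.64.0.0: no
  /22 37.50.28.0: no
  /0 0.0.0.0: MATCH
Selected: next-hop 123.45.101.42 via tun0 (matched /0)


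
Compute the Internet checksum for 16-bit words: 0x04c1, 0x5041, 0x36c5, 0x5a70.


Sum all words (with carry folding):
+ 0x04c1 = 0x04c1
+ 0x5041 = 0x5502
+ 0x36c5 = 0x8bc7
+ 0x5a70 = 0xe637
One's complement: ~0xe637
Checksum = 0x19c8


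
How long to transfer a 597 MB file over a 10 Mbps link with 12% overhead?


Effective throughput = 10 * (1 - 12/100) = 8.8 Mbps
File size in Mb = 597 * 8 = 4776 Mb
Time = 4776 / 8.8
Time = 542.7273 seconds


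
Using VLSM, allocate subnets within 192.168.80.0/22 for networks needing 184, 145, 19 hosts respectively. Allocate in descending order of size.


184 hosts -> /24 (254 usable): 192.168.80.0/24
145 hosts -> /24 (254 usable): 192.168.81.0/24
19 hosts -> /27 (30 usable): 192.168.82.0/27
Allocation: 192.168.80.0/24 (184 hosts, 254 usable); 192.168.81.0/24 (145 hosts, 254 usable); 192.168.82.0/27 (19 hosts, 30 usable)


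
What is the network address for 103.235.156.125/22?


IP:   01100111.11101011.10011100.01111101
Mask: 11111111.11111111.11111100.00000000
AND operation:
Net:  01100111.11101011.10011100.00000000
Network: 103.235.156.0/22


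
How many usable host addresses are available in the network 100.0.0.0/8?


Host bits = 32 - 8 = 24
Total addresses = 2^24 = 16777216
Usable = total - 2 (network and broadcast)
Usable hosts: 16777214


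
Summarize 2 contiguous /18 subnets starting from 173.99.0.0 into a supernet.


Original prefix: /18
Number of subnets: 2 = 2^1
New prefix = 18 - 1 = 17
Supernet: 173.99.0.0/17


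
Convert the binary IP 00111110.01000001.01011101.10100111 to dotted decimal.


00111110 = 62
01000001 = 65
01011101 = 93
10100111 = 167
IP: 62.65.93.167


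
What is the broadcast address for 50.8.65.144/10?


Network: 50.0.0.0/10
Host bits = 22
Set all host bits to 1:
Broadcast: 50.63.255.255


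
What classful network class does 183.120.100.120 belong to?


First octet: 183
Binary: 10110111
10xxxxxx -> Class B (128-191)
Class B, default mask 255.255.0.0 (/16)


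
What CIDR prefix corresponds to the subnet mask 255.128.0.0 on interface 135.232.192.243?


Binary: 11111111.10000000.00000000.00000000
Count leading 1s
Prefix: /9


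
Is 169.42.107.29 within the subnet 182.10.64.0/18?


Subnet network: 182.10.64.0
Test IP AND mask: 169.42.64.0
No, 169.42.107.29 is not in 182.10.64.0/18


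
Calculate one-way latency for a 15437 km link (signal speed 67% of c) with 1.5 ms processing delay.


Speed = 0.67 * 3e5 km/s = 201000 km/s
Propagation delay = 15437 / 201000 = 0.0768 s = 76.801 ms
Processing delay = 1.5 ms
Total one-way latency = 78.301 ms


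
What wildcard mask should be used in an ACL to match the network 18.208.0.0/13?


Subnet mask: 255.248.0.0
Wildcard = 255.255.255.255 - subnet mask
255 - 255 = 0
255 - 248 = 7
255 - 0 = 255
255 - 0 = 255
Wildcard: 0.7.255.255


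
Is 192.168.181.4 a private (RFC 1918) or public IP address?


RFC 1918 private ranges:
  10.0.0.0/8 (10.0.0.0 - 10.255.255.255)
  172.16.0.0/12 (172.16.0.0 - 172.31.255.255)
  192.168.0.0/16 (192.168.0.0 - 192.168.255.255)
Private (in 192.168.0.0/16)


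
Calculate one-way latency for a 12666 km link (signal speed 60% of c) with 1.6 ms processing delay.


Speed = 0.6 * 3e5 km/s = 180000 km/s
Propagation delay = 12666 / 180000 = 0.0704 s = 70.3667 ms
Processing delay = 1.6 ms
Total one-way latency = 71.9667 ms


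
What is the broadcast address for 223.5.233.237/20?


Network: 223.5.224.0/20
Host bits = 12
Set all host bits to 1:
Broadcast: 223.5.239.255


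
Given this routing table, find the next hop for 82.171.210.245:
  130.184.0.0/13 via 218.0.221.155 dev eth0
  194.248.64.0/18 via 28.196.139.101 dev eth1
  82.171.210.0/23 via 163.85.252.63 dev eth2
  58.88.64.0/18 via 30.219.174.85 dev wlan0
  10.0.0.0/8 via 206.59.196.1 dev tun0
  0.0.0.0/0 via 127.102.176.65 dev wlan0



Longest prefix match for 82.171.210.245:
  /13 130.184.0.0: no
  /18 194.248.64.0: no
  /23 82.171.210.0: MATCH
  /18 58.88.64.0: no
  /8 10.0.0.0: no
  /0 0.0.0.0: MATCH
Selected: next-hop 163.85.252.63 via eth2 (matched /23)


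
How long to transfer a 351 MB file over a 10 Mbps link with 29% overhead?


Effective throughput = 10 * (1 - 29/100) = 7.1 Mbps
File size in Mb = 351 * 8 = 2808 Mb
Time = 2808 / 7.1
Time = 395.493 seconds


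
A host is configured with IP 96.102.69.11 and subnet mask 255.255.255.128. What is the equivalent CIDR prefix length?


Binary: 11111111.11111111.11111111.10000000
Count leading 1s
Prefix: /25


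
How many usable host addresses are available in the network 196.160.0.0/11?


Host bits = 32 - 11 = 21
Total addresses = 2^21 = 2097152
Usable = total - 2 (network and broadcast)
Usable hosts: 2097150


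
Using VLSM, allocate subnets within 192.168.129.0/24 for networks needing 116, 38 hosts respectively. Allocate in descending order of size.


116 hosts -> /25 (126 usable): 192.168.129.0/25
38 hosts -> /26 (62 usable): 192.168.129.128/26
Allocation: 192.168.129.0/25 (116 hosts, 126 usable); 192.168.129.128/26 (38 hosts, 62 usable)


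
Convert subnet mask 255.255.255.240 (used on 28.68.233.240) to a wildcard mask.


Subnet mask: 255.255.255.240
Wildcard = 255.255.255.255 - subnet mask
255 - 255 = 0
255 - 255 = 0
255 - 255 = 0
255 - 240 = 15
Wildcard: 0.0.0.15


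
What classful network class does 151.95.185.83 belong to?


First octet: 151
Binary: 10010111
10xxxxxx -> Class B (128-191)
Class B, default mask 255.255.0.0 (/16)


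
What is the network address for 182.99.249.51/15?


IP:   10110110.01100011.11111001.00110011
Mask: 11111111.11111110.00000000.00000000
AND operation:
Net:  10110110.01100010.00000000.00000000
Network: 182.98.0.0/15


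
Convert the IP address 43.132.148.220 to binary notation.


43 = 00101011
132 = 10000100
148 = 10010100
220 = 11011100
Binary: 00101011.10000100.10010100.11011100


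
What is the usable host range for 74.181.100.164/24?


Network: 74.181.100.0
Broadcast: 74.181.100.255
First usable = network + 1
Last usable = broadcast - 1
Range: 74.181.100.1 to 74.181.100.254


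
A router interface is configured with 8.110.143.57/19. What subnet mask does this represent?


/19 means 19 network bits, 13 host bits
Binary: 11111111111111111110000000000000
Mask: 255.255.224.0


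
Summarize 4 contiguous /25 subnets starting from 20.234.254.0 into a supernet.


Original prefix: /25
Number of subnets: 4 = 2^2
New prefix = 25 - 2 = 23
Supernet: 20.234.254.0/23


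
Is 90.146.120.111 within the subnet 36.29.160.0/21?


Subnet network: 36.29.160.0
Test IP AND mask: 90.146.120.0
No, 90.146.120.111 is not in 36.29.160.0/21


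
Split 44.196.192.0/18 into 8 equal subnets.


New prefix = 18 + 3 = 21
Each subnet has 2048 addresses
  44.196.192.0/21
  44.196.200.0/21
  44.196.208.0/21
  44.196.216.0/21
  44.196.224.0/21
  44.196.232.0/21
  44.196.240.0/21
  44.196.248.0/21
Subnets: 44.196.192.0/21, 44.196.200.0/21, 44.196.208.0/21, 44.196.216.0/21, 44.196.224.0/21, 44.196.232.0/21, 44.196.240.0/21, 44.196.248.0/21


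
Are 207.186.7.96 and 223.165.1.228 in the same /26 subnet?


Mask: 255.255.255.192
207.186.7.96 AND mask = 207.186.7.64
223.165.1.228 AND mask = 223.165.1.192
No, different subnets (207.186.7.64 vs 223.165.1.192)


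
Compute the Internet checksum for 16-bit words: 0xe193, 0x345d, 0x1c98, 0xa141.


Sum all words (with carry folding):
+ 0xe193 = 0xe193
+ 0x345d = 0x15f1
+ 0x1c98 = 0x3289
+ 0xa141 = 0xd3ca
One's complement: ~0xd3ca
Checksum = 0x2c35


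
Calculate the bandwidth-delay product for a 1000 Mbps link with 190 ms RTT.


BDP = bandwidth * RTT
= 1000 Mbps * 190 ms
= 1000 * 1e6 * 190 / 1000 bits
= 190000000 bits
= 23750000 bytes
= 23193.3594 KB
BDP = 190000000 bits (23750000 bytes)


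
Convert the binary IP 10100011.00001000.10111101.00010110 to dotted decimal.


10100011 = 163
00001000 = 8
10111101 = 189
00010110 = 22
IP: 163.8.189.22


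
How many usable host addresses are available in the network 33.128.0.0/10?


Host bits = 32 - 10 = 22
Total addresses = 2^22 = 4194304
Usable = total - 2 (network and broadcast)
Usable hosts: 4194302


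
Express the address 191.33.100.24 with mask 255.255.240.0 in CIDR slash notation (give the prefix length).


Binary: 11111111.11111111.11110000.00000000
Count leading 1s
Prefix: /20


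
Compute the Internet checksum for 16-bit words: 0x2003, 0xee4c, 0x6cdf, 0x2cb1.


Sum all words (with carry folding):
+ 0x2003 = 0x2003
+ 0xee4c = 0x0e50
+ 0x6cdf = 0x7b2f
+ 0x2cb1 = 0xa7e0
One's complement: ~0xa7e0
Checksum = 0x581f


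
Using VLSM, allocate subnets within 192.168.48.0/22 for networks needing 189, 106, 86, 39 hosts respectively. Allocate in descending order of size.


189 hosts -> /24 (254 usable): 192.168.48.0/24
106 hosts -> /25 (126 usable): 192.168.49.0/25
86 hosts -> /25 (126 usable): 192.168.49.128/25
39 hosts -> /26 (62 usable): 192.168.50.0/26
Allocation: 192.168.48.0/24 (189 hosts, 254 usable); 192.168.49.0/25 (106 hosts, 126 usable); 192.168.49.128/25 (86 hosts, 126 usable); 192.168.50.0/26 (39 hosts, 62 usable)


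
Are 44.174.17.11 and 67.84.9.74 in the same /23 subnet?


Mask: 255.255.254.0
44.174.17.11 AND mask = 44.174.16.0
67.84.9.74 AND mask = 67.84.8.0
No, different subnets (44.174.16.0 vs 67.84.8.0)


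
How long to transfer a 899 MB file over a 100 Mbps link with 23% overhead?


Effective throughput = 100 * (1 - 23/100) = 77 Mbps
File size in Mb = 899 * 8 = 7192 Mb
Time = 7192 / 77
Time = 93.4026 seconds


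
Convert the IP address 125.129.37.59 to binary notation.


125 = 01111101
129 = 10000001
37 = 00100101
59 = 00111011
Binary: 01111101.10000001.00100101.00111011


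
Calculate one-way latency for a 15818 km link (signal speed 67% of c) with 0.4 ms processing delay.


Speed = 0.67 * 3e5 km/s = 201000 km/s
Propagation delay = 15818 / 201000 = 0.0787 s = 78.6965 ms
Processing delay = 0.4 ms
Total one-way latency = 79.0965 ms


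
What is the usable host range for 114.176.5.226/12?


Network: 114.176.0.0
Broadcast: 114.191.255.255
First usable = network + 1
Last usable = broadcast - 1
Range: 114.176.0.1 to 114.191.255.254


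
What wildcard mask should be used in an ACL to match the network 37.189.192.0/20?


Subnet mask: 255.255.240.0
Wildcard = 255.255.255.255 - subnet mask
255 - 255 = 0
255 - 255 = 0
255 - 240 = 15
255 - 0 = 255
Wildcard: 0.0.15.255


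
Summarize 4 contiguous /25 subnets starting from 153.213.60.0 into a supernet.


Original prefix: /25
Number of subnets: 4 = 2^2
New prefix = 25 - 2 = 23
Supernet: 153.213.60.0/23


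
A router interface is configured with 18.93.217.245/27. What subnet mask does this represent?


/27 means 27 network bits, 5 host bits
Binary: 11111111111111111111111111100000
Mask: 255.255.255.224


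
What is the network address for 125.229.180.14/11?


IP:   01111101.11100101.10110100.00001110
Mask: 11111111.11100000.00000000.00000000
AND operation:
Net:  01111101.11100000.00000000.00000000
Network: 125.224.0.0/11


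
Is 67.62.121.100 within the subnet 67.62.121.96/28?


Subnet network: 67.62.121.96
Test IP AND mask: 67.62.121.96
Yes, 67.62.121.100 is in 67.62.121.96/28


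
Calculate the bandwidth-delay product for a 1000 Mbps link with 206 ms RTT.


BDP = bandwidth * RTT
= 1000 Mbps * 206 ms
= 1000 * 1e6 * 206 / 1000 bits
= 206000000 bits
= 25750000 bytes
= 25146.4844 KB
BDP = 206000000 bits (25750000 bytes)


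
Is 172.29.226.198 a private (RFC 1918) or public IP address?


RFC 1918 private ranges:
  10.0.0.0/8 (10.0.0.0 - 10.255.255.255)
  172.16.0.0/12 (172.16.0.0 - 172.31.255.255)
  192.168.0.0/16 (192.168.0.0 - 192.168.255.255)
Private (in 172.16.0.0/12)


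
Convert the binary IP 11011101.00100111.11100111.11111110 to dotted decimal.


11011101 = 221
00100111 = 39
11100111 = 231
11111110 = 254
IP: 221.39.231.254


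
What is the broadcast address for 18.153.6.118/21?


Network: 18.153.0.0/21
Host bits = 11
Set all host bits to 1:
Broadcast: 18.153.7.255


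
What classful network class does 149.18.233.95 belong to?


First octet: 149
Binary: 10010101
10xxxxxx -> Class B (128-191)
Class B, default mask 255.255.0.0 (/16)


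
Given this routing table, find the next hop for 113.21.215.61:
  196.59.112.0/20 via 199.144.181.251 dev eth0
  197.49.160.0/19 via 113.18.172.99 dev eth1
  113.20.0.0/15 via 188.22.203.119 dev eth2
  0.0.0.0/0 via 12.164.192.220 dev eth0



Longest prefix match for 113.21.215.61:
  /20 196.59.112.0: no
  /19 197.49.160.0: no
  /15 113.20.0.0: MATCH
  /0 0.0.0.0: MATCH
Selected: next-hop 188.22.203.119 via eth2 (matched /15)


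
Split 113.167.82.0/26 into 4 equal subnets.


New prefix = 26 + 2 = 28
Each subnet has 16 addresses
  113.167.82.0/28
  113.167.82.16/28
  113.167.82.32/28
  113.167.82.48/28
Subnets: 113.167.82.0/28, 113.167.82.16/28, 113.167.82.32/28, 113.167.82.48/28


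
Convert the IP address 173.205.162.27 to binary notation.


173 = 10101101
205 = 11001101
162 = 10100010
27 = 00011011
Binary: 10101101.11001101.10100010.00011011


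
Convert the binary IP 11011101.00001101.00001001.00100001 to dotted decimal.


11011101 = 221
00001101 = 13
00001001 = 9
00100001 = 33
IP: 221.13.9.33


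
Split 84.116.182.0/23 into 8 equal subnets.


New prefix = 23 + 3 = 26
Each subnet has 64 addresses
  84.116.182.0/26
  84.116.182.64/26
  84.116.182.128/26
  84.116.182.192/26
  84.116.183.0/26
  84.116.183.64/26
  84.116.183.128/26
  84.116.183.192/26
Subnets: 84.116.182.0/26, 84.116.182.64/26, 84.116.182.128/26, 84.116.182.192/26, 84.116.183.0/26, 84.116.183.64/26, 84.116.183.128/26, 84.116.183.192/26


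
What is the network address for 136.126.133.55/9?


IP:   10001000.01111110.10000101.00110111
Mask: 11111111.10000000.00000000.00000000
AND operation:
Net:  10001000.00000000.00000000.00000000
Network: 136.0.0.0/9


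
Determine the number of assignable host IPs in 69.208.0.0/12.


Host bits = 32 - 12 = 20
Total addresses = 2^20 = 1048576
Usable = total - 2 (network and broadcast)
Usable hosts: 1048574


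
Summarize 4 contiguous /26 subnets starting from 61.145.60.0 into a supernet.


Original prefix: /26
Number of subnets: 4 = 2^2
New prefix = 26 - 2 = 24
Supernet: 61.145.60.0/24


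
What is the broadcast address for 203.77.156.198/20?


Network: 203.77.144.0/20
Host bits = 12
Set all host bits to 1:
Broadcast: 203.77.159.255


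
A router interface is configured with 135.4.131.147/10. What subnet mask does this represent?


/10 means 10 network bits, 22 host bits
Binary: 11111111110000000000000000000000
Mask: 255.192.0.0


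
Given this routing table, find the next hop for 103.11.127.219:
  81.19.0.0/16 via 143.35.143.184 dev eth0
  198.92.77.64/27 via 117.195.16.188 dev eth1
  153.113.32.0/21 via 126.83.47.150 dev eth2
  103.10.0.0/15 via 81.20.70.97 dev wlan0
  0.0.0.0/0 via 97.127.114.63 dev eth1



Longest prefix match for 103.11.127.219:
  /16 81.19.0.0: no
  /27 198.92.77.64: no
  /21 153.113.32.0: no
  /15 103.10.0.0: MATCH
  /0 0.0.0.0: MATCH
Selected: next-hop 81.20.70.97 via wlan0 (matched /15)


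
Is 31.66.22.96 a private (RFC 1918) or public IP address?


RFC 1918 private ranges:
  10.0.0.0/8 (10.0.0.0 - 10.255.255.255)
  172.16.0.0/12 (172.16.0.0 - 172.31.255.255)
  192.168.0.0/16 (192.168.0.0 - 192.168.255.255)
Public (not in any RFC 1918 range)


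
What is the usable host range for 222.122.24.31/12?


Network: 222.112.0.0
Broadcast: 222.127.255.255
First usable = network + 1
Last usable = broadcast - 1
Range: 222.112.0.1 to 222.127.255.254


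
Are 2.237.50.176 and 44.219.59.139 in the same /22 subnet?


Mask: 255.255.252.0
2.237.50.176 AND mask = 2.237.48.0
44.219.59.139 AND mask = 44.219.56.0
No, different subnets (2.237.48.0 vs 44.219.56.0)


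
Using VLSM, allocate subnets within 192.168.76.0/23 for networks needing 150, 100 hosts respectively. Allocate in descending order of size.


150 hosts -> /24 (254 usable): 192.168.76.0/24
100 hosts -> /25 (126 usable): 192.168.77.0/25
Allocation: 192.168.76.0/24 (150 hosts, 254 usable); 192.168.77.0/25 (100 hosts, 126 usable)


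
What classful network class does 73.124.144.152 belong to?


First octet: 73
Binary: 01001001
0xxxxxxx -> Class A (1-126)
Class A, default mask 255.0.0.0 (/8)


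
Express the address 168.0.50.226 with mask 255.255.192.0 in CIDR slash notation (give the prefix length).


Binary: 11111111.11111111.11000000.00000000
Count leading 1s
Prefix: /18


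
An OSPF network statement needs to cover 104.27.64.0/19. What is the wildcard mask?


Subnet mask: 255.255.224.0
Wildcard = 255.255.255.255 - subnet mask
255 - 255 = 0
255 - 255 = 0
255 - 224 = 31
255 - 0 = 255
Wildcard: 0.0.31.255


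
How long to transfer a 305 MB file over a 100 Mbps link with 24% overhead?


Effective throughput = 100 * (1 - 24/100) = 76 Mbps
File size in Mb = 305 * 8 = 2440 Mb
Time = 2440 / 76
Time = 32.1053 seconds


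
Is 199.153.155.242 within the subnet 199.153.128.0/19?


Subnet network: 199.153.128.0
Test IP AND mask: 199.153.128.0
Yes, 199.153.155.242 is in 199.153.128.0/19


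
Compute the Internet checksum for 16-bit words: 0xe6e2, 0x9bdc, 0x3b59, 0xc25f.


Sum all words (with carry folding):
+ 0xe6e2 = 0xe6e2
+ 0x9bdc = 0x82bf
+ 0x3b59 = 0xbe18
+ 0xc25f = 0x8078
One's complement: ~0x8078
Checksum = 0x7f87
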